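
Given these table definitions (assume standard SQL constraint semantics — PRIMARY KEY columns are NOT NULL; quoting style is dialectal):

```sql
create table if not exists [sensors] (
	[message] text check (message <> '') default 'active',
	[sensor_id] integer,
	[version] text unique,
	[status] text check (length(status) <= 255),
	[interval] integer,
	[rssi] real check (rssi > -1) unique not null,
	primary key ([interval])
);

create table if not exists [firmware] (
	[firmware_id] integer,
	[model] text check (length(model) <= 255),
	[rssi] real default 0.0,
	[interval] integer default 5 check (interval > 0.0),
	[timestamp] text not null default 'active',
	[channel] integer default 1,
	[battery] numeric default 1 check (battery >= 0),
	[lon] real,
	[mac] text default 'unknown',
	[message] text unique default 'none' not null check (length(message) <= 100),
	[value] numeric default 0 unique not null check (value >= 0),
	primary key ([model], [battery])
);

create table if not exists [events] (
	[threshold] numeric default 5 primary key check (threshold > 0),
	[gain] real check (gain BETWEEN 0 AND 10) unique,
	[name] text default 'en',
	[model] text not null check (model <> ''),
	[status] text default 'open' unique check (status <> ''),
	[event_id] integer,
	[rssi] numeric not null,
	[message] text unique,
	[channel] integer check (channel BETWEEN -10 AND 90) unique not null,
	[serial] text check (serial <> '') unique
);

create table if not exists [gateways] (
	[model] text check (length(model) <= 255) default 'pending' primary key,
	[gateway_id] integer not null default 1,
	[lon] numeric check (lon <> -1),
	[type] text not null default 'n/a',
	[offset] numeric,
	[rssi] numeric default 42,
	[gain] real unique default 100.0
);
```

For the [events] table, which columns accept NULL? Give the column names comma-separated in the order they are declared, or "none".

- threshold: part of the PRIMARY KEY, which implies NOT NULL → not nullable.
- gain: CHECK does not forbid NULL (a CHECK constraint passes when its expression is NULL) → nullable.
- name: DEFAULT only fills an omitted column; an explicit NULL is still allowed → nullable.
- model: declared NOT NULL → not nullable.
- status: CHECK does not forbid NULL (a CHECK constraint passes when its expression is NULL) → nullable.
- event_id: no NOT NULL constraint applies → nullable.
- rssi: declared NOT NULL → not nullable.
- message: UNIQUE does not imply NOT NULL → nullable.
- channel: declared NOT NULL → not nullable.
- serial: CHECK does not forbid NULL (a CHECK constraint passes when its expression is NULL) → nullable.

gain, name, status, event_id, message, serial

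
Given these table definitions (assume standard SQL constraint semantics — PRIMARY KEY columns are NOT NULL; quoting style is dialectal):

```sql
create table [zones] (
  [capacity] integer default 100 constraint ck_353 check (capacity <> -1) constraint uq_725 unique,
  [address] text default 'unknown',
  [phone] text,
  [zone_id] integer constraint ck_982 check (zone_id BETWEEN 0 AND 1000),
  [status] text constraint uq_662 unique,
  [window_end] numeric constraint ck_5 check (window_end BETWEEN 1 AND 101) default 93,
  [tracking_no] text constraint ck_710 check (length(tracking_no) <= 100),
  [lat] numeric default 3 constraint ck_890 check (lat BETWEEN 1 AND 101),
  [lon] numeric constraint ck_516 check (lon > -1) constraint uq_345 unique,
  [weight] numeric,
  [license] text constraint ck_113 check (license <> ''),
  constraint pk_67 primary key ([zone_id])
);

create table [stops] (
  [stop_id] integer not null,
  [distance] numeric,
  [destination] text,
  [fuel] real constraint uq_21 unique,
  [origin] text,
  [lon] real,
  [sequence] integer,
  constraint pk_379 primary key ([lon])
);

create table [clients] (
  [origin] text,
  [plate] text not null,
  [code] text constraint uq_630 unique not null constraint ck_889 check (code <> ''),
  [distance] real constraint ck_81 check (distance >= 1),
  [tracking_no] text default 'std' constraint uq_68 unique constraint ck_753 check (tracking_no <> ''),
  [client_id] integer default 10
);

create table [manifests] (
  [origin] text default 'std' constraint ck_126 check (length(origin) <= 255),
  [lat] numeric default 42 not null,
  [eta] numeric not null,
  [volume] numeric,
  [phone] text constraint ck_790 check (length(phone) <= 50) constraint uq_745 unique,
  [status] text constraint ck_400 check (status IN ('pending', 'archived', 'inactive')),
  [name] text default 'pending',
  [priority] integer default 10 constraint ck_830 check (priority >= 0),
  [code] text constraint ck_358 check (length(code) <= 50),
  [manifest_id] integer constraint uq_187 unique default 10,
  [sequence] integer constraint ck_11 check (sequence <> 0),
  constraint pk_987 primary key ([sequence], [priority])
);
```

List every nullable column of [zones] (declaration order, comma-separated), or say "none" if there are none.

capacity, address, phone, status, window_end, tracking_no, lat, lon, weight, license

- capacity: CHECK does not forbid NULL (a CHECK constraint passes when its expression is NULL) → nullable.
- address: DEFAULT only fills an omitted column; an explicit NULL is still allowed → nullable.
- phone: no NOT NULL constraint applies → nullable.
- zone_id: part of the PRIMARY KEY, which implies NOT NULL → not nullable.
- status: UNIQUE does not imply NOT NULL → nullable.
- window_end: CHECK does not forbid NULL (a CHECK constraint passes when its expression is NULL) → nullable.
- tracking_no: CHECK does not forbid NULL (a CHECK constraint passes when its expression is NULL) → nullable.
- lat: CHECK does not forbid NULL (a CHECK constraint passes when its expression is NULL) → nullable.
- lon: CHECK does not forbid NULL (a CHECK constraint passes when its expression is NULL) → nullable.
- weight: no NOT NULL constraint applies → nullable.
- license: CHECK does not forbid NULL (a CHECK constraint passes when its expression is NULL) → nullable.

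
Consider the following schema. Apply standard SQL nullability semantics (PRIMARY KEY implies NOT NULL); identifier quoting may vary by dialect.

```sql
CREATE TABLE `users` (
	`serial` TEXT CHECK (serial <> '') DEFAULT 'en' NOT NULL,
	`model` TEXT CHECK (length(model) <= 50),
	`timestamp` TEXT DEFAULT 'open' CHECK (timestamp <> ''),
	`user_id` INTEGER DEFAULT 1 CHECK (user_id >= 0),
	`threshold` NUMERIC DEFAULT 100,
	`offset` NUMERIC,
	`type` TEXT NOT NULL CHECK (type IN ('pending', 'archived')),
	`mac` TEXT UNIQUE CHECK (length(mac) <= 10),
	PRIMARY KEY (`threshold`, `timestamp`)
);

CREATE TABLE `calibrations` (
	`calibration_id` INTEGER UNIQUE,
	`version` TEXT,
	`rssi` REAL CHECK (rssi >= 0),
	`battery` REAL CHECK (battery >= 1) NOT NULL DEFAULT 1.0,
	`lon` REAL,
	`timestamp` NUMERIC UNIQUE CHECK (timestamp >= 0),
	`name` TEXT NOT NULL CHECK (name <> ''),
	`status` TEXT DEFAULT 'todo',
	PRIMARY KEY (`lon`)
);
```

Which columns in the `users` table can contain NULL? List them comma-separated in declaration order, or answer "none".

- serial: declared NOT NULL → not nullable.
- model: CHECK does not forbid NULL (a CHECK constraint passes when its expression is NULL) → nullable.
- timestamp: part of the PRIMARY KEY, which implies NOT NULL → not nullable.
- user_id: CHECK does not forbid NULL (a CHECK constraint passes when its expression is NULL) → nullable.
- threshold: part of the PRIMARY KEY, which implies NOT NULL → not nullable.
- offset: no NOT NULL constraint applies → nullable.
- type: declared NOT NULL → not nullable.
- mac: CHECK does not forbid NULL (a CHECK constraint passes when its expression is NULL) → nullable.

model, user_id, offset, mac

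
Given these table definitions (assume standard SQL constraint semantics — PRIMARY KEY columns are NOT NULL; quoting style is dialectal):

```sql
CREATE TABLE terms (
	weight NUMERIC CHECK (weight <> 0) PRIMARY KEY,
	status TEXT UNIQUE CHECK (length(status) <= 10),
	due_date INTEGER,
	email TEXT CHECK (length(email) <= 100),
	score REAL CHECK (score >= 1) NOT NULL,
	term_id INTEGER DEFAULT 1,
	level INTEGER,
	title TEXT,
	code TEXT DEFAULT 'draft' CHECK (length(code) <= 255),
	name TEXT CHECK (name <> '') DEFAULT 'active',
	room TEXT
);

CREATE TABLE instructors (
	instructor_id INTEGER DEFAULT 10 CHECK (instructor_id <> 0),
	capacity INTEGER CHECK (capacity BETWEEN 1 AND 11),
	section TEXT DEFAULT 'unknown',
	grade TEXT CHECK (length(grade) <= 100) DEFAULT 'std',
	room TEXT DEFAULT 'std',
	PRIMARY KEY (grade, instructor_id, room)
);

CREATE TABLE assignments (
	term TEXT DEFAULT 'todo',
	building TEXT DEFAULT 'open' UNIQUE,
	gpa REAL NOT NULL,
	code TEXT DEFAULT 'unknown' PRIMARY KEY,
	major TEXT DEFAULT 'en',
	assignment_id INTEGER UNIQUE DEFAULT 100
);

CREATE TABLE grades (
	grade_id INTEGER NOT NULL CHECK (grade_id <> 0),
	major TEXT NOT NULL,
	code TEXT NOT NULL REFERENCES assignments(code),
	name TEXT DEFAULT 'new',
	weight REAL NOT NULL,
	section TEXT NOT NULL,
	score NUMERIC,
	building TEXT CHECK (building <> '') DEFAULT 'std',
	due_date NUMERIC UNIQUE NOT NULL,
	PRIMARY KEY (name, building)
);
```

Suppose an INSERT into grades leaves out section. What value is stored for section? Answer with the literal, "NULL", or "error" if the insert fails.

error

section has no DEFAULT clause.
Omitting it would insert NULL, but it is declared NOT NULL, so the INSERT fails.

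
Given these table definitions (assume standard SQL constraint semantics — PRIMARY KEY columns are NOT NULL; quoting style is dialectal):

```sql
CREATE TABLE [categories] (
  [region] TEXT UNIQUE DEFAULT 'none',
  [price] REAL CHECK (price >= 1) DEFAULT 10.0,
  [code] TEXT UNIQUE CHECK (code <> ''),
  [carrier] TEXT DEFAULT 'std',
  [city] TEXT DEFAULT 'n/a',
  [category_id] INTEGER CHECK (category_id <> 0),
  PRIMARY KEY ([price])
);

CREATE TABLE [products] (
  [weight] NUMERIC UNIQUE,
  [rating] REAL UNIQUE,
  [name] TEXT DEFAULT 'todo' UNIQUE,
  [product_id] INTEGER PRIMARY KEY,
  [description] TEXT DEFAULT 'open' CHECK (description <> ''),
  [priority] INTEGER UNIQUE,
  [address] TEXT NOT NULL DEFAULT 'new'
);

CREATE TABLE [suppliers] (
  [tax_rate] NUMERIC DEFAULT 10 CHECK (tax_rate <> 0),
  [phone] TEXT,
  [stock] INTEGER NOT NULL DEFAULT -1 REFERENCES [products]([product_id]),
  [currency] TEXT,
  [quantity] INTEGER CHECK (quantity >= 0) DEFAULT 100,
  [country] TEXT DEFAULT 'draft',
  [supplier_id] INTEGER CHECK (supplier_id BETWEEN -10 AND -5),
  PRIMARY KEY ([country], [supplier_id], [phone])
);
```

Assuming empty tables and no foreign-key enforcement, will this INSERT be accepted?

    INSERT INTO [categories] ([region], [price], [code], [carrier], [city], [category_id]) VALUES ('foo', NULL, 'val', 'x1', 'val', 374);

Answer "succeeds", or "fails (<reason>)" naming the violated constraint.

fails (NOT NULL on price)

price is explicitly set to NULL, but price is part of the PRIMARY KEY (implied NOT NULL).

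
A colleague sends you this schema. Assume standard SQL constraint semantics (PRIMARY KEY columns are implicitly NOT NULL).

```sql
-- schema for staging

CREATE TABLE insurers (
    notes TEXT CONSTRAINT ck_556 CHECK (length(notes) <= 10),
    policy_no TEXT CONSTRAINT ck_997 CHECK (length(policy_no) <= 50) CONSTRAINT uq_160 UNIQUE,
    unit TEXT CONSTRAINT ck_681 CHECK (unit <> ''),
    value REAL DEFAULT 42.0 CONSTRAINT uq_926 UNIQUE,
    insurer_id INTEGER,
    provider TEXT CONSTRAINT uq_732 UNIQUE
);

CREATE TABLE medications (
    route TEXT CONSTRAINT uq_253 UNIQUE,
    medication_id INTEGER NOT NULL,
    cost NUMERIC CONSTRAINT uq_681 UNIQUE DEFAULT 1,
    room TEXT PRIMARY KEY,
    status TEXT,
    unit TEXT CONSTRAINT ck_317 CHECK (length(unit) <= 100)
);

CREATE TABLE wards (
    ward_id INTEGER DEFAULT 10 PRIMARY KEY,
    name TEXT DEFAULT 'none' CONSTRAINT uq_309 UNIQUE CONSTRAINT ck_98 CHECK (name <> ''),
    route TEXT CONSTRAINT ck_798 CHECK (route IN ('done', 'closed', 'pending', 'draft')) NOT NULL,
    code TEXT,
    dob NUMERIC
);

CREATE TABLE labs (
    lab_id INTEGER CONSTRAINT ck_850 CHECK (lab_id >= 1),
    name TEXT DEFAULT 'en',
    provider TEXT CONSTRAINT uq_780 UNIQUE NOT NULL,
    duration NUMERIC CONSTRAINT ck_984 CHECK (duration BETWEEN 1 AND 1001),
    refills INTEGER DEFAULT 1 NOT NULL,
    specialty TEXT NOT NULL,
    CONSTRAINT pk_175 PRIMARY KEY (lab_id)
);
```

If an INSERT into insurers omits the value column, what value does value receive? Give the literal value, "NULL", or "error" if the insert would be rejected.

42.0

value has an explicit DEFAULT 42.0.
When the column is omitted from an INSERT, that default is used.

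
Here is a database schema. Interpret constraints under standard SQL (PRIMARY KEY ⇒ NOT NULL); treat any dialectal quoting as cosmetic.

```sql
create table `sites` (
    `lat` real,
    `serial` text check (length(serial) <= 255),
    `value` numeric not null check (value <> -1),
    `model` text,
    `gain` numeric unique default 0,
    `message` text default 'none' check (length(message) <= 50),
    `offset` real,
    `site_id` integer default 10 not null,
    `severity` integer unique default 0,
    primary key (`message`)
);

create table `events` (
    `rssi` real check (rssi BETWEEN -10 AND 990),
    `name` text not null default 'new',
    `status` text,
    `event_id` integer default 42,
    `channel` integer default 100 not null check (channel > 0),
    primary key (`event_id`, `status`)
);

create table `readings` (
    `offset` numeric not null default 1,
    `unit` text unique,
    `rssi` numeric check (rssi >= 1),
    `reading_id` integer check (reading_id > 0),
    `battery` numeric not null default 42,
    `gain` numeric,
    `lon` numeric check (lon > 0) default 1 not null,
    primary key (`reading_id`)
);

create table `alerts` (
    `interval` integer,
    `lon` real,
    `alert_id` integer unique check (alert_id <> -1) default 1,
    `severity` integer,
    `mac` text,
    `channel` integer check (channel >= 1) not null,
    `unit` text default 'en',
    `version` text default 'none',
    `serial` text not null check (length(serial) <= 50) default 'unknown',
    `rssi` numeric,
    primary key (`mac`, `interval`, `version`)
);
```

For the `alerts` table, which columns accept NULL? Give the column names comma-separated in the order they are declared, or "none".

- interval: part of the PRIMARY KEY, which implies NOT NULL → not nullable.
- lon: no NOT NULL constraint applies → nullable.
- alert_id: CHECK does not forbid NULL (a CHECK constraint passes when its expression is NULL) → nullable.
- severity: no NOT NULL constraint applies → nullable.
- mac: part of the PRIMARY KEY, which implies NOT NULL → not nullable.
- channel: declared NOT NULL → not nullable.
- unit: DEFAULT only fills an omitted column; an explicit NULL is still allowed → nullable.
- version: part of the PRIMARY KEY, which implies NOT NULL → not nullable.
- serial: declared NOT NULL → not nullable.
- rssi: no NOT NULL constraint applies → nullable.

lon, alert_id, severity, unit, rssi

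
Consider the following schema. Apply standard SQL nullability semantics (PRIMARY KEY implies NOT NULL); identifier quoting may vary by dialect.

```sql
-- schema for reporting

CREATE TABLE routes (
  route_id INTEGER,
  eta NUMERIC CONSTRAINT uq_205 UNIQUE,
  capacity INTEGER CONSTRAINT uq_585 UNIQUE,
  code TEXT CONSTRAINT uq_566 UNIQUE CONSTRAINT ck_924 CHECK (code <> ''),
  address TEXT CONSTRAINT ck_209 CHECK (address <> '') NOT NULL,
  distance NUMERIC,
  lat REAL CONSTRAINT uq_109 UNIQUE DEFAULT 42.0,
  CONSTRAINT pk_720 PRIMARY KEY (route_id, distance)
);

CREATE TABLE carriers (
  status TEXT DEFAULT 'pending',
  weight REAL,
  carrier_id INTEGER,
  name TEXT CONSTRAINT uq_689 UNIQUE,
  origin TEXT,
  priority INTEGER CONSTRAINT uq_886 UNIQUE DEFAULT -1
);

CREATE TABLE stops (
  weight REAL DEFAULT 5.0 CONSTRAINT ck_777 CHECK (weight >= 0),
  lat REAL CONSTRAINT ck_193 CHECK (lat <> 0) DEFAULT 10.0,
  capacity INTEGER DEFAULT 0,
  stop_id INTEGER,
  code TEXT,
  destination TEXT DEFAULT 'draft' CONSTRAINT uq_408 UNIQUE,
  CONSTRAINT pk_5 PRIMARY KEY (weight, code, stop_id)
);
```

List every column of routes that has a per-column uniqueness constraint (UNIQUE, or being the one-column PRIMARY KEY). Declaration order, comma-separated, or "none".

eta, capacity, code, lat

- route_id: part of a composite PRIMARY KEY — only the tuple is unique, not this column on its own.
- eta: declared UNIQUE → unique.
- capacity: declared UNIQUE → unique.
- code: declared UNIQUE → unique.
- address: no UNIQUE or single-column PK constraint.
- distance: part of a composite PRIMARY KEY — only the tuple is unique, not this column on its own.
- lat: declared UNIQUE → unique.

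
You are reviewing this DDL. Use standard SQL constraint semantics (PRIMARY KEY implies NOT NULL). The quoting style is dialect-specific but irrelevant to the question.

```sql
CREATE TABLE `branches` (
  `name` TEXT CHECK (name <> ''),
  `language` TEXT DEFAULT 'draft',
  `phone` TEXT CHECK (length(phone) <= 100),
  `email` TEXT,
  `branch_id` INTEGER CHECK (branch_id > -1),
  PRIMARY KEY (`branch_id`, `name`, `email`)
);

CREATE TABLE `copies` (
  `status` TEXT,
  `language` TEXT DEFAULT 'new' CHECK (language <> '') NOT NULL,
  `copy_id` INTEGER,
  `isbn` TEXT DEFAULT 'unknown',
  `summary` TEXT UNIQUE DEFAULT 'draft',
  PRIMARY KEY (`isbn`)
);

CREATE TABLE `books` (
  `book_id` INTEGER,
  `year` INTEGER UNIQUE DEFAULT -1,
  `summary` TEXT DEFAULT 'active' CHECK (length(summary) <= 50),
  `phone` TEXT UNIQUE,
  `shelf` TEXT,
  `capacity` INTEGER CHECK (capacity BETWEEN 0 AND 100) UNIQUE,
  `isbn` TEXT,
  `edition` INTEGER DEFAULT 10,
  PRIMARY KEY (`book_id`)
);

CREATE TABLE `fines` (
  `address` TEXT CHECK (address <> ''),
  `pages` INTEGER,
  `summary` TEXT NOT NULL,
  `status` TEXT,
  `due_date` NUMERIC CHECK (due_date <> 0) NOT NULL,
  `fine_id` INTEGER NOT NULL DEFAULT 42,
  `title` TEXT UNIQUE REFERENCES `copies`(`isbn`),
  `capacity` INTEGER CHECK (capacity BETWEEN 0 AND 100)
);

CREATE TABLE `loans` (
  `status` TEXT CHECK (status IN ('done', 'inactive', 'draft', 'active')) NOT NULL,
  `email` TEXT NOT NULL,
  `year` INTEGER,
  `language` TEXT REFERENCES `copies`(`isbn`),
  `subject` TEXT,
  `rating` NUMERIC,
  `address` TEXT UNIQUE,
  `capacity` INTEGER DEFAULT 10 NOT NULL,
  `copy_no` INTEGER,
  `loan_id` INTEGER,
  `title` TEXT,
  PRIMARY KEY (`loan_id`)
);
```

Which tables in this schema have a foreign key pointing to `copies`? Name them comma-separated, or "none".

fines, loans

- fines.title references copies(isbn).
- loans.language references copies(isbn).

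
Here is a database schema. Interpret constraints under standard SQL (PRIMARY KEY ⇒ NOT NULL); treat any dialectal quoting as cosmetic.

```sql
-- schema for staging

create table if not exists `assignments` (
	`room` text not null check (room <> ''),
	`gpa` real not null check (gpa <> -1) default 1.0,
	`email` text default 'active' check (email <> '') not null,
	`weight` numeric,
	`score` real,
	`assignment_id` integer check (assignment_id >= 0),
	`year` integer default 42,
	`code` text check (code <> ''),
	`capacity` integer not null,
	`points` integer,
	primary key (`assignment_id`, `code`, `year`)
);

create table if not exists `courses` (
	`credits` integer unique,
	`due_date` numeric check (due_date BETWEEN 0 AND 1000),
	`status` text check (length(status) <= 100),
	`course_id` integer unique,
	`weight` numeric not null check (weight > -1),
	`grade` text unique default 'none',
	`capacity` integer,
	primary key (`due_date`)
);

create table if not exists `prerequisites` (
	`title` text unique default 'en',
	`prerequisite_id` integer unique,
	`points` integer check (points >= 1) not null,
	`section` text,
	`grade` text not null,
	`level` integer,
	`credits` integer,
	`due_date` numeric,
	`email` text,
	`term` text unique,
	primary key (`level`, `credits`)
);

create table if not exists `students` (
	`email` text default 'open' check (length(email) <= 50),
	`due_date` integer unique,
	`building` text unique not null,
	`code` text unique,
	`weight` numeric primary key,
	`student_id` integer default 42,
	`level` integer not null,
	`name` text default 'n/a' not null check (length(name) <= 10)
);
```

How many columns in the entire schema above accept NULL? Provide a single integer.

assignments: 3 nullable (weight, score, points — PK (assignment_id, code, year) and explicit NOT NULL columns excluded).
courses: 5 nullable (credits, status, course_id, grade, capacity — PK (due_date) and explicit NOT NULL columns excluded).
prerequisites: 6 nullable (title, prerequisite_id, section, due_date, email, term — PK (level, credits) and explicit NOT NULL columns excluded).
students: 4 nullable (email, due_date, code, student_id — PK (weight) and explicit NOT NULL columns excluded).
Total: 3 + 5 + 6 + 4 = 18.

18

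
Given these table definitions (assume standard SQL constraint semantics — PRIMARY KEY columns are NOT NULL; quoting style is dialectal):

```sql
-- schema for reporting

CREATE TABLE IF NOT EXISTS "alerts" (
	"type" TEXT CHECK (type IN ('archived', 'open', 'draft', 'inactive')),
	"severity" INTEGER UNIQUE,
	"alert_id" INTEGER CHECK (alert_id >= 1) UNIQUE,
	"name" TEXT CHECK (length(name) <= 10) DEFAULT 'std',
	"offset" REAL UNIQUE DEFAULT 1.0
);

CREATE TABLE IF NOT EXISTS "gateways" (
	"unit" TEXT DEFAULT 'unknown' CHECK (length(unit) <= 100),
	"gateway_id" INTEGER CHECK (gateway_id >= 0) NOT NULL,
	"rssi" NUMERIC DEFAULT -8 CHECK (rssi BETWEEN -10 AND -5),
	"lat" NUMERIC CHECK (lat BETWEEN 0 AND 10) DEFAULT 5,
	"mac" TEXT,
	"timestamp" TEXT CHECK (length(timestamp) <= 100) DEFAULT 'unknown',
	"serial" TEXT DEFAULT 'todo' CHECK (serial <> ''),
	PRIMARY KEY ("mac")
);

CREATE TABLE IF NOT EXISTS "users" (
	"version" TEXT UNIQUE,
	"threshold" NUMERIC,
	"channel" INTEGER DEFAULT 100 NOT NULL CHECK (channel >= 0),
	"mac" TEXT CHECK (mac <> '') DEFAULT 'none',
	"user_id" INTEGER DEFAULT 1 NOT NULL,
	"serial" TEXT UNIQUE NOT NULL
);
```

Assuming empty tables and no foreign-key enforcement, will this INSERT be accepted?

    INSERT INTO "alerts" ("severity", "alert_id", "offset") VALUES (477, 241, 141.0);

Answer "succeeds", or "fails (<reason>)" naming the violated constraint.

succeeds

alerts has no NOT NULL or PRIMARY KEY columns.
CHECK constraints: 241 satisfies (alert_id >= 1).
No constraint is violated.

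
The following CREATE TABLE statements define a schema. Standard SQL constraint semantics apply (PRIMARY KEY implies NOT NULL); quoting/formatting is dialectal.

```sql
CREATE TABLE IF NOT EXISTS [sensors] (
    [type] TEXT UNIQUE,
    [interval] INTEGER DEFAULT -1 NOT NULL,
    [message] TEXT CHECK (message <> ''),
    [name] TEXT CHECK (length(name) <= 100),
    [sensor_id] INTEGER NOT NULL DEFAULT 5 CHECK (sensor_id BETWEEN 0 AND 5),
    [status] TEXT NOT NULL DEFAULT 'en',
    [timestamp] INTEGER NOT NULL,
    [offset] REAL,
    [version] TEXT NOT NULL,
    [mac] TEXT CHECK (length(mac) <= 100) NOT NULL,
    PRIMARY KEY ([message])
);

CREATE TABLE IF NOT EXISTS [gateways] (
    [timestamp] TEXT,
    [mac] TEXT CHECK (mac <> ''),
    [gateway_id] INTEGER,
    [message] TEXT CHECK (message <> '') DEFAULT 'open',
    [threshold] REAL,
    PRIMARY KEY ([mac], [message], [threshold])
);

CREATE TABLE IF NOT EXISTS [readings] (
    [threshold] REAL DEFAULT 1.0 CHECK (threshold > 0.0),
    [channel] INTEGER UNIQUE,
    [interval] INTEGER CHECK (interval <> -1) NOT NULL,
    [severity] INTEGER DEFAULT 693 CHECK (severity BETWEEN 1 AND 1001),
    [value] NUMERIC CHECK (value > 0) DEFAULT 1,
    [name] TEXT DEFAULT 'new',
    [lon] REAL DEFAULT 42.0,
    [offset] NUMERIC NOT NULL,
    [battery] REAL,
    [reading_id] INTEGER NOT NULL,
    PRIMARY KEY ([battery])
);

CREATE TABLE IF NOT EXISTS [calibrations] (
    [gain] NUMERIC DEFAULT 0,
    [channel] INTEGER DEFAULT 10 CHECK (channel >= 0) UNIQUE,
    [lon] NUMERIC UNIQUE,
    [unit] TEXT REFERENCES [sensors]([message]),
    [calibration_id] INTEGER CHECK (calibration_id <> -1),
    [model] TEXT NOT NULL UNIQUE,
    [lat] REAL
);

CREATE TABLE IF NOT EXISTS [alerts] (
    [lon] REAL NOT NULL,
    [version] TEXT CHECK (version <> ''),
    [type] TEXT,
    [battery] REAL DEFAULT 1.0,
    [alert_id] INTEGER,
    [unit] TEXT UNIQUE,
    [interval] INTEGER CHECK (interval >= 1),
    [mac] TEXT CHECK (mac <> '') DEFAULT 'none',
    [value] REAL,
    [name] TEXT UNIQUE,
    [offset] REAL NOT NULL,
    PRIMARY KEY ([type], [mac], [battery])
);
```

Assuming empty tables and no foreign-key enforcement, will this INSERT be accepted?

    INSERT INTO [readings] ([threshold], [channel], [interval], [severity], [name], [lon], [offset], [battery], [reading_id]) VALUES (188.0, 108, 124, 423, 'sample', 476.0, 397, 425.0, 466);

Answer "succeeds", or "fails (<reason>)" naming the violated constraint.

NOT NULL columns: battery is supplied; interval is supplied; offset is supplied; reading_id is supplied.
CHECK constraints: 188.0 satisfies (threshold > 0.0); 124 satisfies (interval <> -1); 423 satisfies (severity BETWEEN 1 AND 1001).
No constraint is violated.

succeeds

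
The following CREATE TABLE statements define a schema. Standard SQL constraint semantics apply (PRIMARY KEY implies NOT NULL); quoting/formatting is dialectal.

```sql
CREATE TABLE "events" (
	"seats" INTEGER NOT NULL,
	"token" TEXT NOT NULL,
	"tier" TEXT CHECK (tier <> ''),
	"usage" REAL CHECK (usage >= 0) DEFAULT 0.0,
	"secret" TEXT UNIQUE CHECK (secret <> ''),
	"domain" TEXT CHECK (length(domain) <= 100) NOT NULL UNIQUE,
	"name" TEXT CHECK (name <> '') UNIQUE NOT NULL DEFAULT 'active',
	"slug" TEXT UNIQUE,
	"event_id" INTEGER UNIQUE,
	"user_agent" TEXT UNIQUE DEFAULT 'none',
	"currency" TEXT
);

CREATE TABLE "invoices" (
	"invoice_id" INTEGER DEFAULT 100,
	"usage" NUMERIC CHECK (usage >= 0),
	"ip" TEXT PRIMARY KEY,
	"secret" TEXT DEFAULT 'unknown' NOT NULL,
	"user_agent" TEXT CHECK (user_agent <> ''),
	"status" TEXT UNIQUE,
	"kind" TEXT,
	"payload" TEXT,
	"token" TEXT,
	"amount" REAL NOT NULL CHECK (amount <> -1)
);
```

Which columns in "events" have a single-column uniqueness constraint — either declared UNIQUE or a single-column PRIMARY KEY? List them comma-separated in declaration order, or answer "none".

- seats: no UNIQUE or single-column PK constraint.
- token: no UNIQUE or single-column PK constraint.
- tier: no UNIQUE or single-column PK constraint.
- usage: no UNIQUE or single-column PK constraint.
- secret: declared UNIQUE → unique.
- domain: declared UNIQUE → unique.
- name: declared UNIQUE → unique.
- slug: declared UNIQUE → unique.
- event_id: declared UNIQUE → unique.
- user_agent: declared UNIQUE → unique.
- currency: no UNIQUE or single-column PK constraint.

secret, domain, name, slug, event_id, user_agent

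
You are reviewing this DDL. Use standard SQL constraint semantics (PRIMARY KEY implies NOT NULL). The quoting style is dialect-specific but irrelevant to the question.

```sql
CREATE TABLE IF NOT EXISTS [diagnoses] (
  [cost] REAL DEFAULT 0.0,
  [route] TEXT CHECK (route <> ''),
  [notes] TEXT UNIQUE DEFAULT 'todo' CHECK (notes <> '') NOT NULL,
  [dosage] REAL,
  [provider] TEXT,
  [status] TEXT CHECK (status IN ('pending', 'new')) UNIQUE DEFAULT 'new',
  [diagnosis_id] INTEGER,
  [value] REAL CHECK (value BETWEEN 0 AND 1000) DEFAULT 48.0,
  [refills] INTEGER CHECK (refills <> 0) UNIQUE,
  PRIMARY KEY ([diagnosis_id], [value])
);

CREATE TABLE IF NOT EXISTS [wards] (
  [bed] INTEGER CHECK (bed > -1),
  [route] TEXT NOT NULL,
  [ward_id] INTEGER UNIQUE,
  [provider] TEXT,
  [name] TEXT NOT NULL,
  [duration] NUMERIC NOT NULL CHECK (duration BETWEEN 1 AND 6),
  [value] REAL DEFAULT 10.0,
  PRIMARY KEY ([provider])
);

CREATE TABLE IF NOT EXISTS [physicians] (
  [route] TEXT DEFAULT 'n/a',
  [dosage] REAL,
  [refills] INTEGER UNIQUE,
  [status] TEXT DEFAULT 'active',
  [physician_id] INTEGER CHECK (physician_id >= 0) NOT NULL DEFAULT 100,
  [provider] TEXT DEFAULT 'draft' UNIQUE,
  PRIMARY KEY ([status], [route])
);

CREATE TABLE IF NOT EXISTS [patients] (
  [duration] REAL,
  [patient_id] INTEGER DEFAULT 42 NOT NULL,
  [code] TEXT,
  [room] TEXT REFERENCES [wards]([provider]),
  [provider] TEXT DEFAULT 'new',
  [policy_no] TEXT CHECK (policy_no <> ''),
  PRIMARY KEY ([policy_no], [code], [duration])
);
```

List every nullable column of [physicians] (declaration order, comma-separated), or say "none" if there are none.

- route: part of the PRIMARY KEY, which implies NOT NULL → not nullable.
- dosage: no NOT NULL constraint applies → nullable.
- refills: UNIQUE does not imply NOT NULL → nullable.
- status: part of the PRIMARY KEY, which implies NOT NULL → not nullable.
- physician_id: declared NOT NULL → not nullable.
- provider: UNIQUE does not imply NOT NULL → nullable.

dosage, refills, provider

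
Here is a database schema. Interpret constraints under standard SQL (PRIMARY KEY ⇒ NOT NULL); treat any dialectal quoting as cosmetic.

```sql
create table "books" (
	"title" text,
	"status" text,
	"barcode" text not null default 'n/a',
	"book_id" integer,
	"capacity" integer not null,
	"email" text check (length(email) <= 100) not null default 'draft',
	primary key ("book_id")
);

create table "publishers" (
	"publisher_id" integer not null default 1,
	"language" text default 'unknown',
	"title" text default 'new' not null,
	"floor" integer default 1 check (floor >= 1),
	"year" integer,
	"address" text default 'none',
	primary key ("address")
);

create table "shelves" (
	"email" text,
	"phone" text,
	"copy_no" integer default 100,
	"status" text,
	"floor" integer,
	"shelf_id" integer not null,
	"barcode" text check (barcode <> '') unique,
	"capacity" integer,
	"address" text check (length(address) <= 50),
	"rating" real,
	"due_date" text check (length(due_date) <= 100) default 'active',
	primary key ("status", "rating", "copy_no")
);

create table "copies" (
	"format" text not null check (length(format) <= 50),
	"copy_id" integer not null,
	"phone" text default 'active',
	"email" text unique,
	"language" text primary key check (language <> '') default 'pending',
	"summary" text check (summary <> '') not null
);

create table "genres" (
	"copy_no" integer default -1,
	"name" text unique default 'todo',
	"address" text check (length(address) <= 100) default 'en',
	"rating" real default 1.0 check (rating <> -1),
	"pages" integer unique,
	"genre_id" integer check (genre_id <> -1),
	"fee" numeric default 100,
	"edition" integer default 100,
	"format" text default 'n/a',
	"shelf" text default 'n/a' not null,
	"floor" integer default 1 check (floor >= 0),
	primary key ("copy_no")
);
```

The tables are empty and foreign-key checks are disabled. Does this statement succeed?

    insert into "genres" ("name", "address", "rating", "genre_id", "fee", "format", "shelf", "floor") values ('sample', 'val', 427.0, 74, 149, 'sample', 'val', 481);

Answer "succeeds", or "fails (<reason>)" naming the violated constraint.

NOT NULL columns: copy_no defaults to -1; shelf is supplied.
CHECK constraints: 'val' satisfies (length(address) <= 100); 427.0 satisfies (rating <> -1); 74 satisfies (genre_id <> -1); 481 satisfies (floor >= 0).
No constraint is violated.

succeeds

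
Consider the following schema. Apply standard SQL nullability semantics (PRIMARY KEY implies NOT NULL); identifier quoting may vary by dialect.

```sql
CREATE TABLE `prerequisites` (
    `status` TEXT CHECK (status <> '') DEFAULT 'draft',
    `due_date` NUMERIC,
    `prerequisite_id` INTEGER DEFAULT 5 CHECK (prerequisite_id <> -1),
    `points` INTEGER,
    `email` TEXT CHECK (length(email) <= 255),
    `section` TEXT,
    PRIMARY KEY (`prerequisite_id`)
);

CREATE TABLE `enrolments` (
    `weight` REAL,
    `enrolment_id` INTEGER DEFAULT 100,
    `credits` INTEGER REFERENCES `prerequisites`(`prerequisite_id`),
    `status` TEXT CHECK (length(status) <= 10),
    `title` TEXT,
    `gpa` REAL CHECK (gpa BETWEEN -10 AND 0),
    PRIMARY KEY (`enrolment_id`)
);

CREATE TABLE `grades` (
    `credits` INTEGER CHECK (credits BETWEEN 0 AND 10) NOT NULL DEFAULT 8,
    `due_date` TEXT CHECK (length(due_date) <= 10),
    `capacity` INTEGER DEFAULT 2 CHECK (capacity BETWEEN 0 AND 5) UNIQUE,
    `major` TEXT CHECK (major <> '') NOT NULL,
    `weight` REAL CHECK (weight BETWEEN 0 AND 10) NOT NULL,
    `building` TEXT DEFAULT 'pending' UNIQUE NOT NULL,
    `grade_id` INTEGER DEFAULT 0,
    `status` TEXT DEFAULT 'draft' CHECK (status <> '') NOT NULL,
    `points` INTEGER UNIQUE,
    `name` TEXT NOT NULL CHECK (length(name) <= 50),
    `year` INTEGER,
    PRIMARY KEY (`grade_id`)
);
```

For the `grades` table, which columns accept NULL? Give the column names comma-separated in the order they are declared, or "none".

- credits: declared NOT NULL → not nullable.
- due_date: CHECK does not forbid NULL (a CHECK constraint passes when its expression is NULL) → nullable.
- capacity: CHECK does not forbid NULL (a CHECK constraint passes when its expression is NULL) → nullable.
- major: declared NOT NULL → not nullable.
- weight: declared NOT NULL → not nullable.
- building: declared NOT NULL → not nullable.
- grade_id: part of the PRIMARY KEY, which implies NOT NULL → not nullable.
- status: declared NOT NULL → not nullable.
- points: UNIQUE does not imply NOT NULL → nullable.
- name: declared NOT NULL → not nullable.
- year: no NOT NULL constraint applies → nullable.

due_date, capacity, points, year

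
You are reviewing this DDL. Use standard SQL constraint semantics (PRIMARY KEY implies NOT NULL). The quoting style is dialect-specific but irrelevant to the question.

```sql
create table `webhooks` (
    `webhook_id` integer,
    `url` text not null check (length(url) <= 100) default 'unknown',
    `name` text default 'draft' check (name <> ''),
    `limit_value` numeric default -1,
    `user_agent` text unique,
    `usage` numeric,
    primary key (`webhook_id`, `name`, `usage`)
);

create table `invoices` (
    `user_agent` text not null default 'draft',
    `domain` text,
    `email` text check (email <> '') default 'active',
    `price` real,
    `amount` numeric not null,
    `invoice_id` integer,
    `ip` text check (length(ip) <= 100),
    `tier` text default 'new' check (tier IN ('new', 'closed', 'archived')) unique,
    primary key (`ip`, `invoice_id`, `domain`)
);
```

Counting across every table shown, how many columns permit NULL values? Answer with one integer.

webhooks: 2 nullable (limit_value, user_agent — PK (webhook_id, name, usage) and explicit NOT NULL columns excluded).
invoices: 3 nullable (email, price, tier — PK (ip, invoice_id, domain) and explicit NOT NULL columns excluded).
Total: 2 + 3 = 5.

5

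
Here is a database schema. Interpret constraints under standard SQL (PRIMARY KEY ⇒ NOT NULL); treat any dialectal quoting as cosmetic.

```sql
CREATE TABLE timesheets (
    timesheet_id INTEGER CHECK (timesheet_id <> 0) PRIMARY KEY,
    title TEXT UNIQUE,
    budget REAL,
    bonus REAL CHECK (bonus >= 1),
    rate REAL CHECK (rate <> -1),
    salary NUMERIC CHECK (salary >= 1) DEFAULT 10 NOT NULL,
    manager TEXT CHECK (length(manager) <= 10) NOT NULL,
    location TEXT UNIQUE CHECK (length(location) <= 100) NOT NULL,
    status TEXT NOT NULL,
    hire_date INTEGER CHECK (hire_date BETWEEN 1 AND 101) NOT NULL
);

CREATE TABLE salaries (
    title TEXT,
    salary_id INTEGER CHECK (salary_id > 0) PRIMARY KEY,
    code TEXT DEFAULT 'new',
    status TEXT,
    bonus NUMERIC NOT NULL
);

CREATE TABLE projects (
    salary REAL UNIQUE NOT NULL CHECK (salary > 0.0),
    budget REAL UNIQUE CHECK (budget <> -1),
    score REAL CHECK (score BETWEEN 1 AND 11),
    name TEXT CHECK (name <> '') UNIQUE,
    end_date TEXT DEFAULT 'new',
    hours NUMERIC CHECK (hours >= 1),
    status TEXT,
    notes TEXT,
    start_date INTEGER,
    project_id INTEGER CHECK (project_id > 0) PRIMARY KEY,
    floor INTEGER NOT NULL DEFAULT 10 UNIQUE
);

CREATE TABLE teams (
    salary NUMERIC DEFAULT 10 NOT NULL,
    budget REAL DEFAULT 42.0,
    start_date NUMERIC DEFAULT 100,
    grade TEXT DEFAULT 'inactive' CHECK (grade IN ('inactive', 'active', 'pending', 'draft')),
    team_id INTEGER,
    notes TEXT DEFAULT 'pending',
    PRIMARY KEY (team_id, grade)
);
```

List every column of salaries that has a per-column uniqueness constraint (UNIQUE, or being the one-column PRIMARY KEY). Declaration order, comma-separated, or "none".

- title: no UNIQUE or single-column PK constraint.
- salary_id: single-column PRIMARY KEY → unique.
- code: no UNIQUE or single-column PK constraint.
- status: no UNIQUE or single-column PK constraint.
- bonus: no UNIQUE or single-column PK constraint.

salary_id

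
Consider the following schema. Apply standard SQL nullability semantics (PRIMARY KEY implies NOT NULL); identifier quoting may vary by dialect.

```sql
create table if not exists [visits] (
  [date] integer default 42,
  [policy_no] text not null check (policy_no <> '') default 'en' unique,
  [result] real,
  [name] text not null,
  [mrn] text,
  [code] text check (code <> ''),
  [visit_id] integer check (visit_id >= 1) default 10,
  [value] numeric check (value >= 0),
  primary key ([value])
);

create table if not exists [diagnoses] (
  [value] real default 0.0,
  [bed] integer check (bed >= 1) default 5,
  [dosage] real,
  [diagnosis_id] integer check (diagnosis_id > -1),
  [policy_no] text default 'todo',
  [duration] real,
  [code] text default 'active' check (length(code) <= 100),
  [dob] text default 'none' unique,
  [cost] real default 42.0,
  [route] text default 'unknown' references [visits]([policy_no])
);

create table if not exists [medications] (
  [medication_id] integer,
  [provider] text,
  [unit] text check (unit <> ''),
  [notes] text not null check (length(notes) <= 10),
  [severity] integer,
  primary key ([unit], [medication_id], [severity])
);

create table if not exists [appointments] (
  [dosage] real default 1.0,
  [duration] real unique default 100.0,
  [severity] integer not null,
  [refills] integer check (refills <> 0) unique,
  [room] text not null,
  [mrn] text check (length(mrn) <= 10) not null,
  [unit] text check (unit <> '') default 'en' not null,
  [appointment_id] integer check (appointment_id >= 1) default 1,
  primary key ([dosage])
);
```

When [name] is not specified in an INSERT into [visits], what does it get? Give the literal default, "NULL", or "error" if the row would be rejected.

error

name has no DEFAULT clause.
Omitting it would insert NULL, but it is declared NOT NULL, so the INSERT fails.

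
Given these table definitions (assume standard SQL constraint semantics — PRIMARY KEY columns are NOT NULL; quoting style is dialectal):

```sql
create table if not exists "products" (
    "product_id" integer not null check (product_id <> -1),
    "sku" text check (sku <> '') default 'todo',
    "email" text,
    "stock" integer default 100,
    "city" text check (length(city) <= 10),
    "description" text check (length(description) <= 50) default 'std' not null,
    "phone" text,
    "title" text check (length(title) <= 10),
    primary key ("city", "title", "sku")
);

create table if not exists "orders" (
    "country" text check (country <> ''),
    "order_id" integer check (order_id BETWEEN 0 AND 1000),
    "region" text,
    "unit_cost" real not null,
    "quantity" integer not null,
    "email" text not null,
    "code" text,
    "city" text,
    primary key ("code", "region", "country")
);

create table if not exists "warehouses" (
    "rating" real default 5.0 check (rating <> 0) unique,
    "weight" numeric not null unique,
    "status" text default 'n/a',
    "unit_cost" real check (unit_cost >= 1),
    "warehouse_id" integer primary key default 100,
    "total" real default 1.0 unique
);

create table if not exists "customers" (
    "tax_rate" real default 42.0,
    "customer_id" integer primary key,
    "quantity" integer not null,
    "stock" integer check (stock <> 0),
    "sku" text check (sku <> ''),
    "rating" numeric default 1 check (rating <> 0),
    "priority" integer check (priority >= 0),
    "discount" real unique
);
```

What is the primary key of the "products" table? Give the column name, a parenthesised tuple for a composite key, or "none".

A table-level PRIMARY KEY clause names 3 columns: city, title, sku.
This is a composite key — the combination is unique, not each column individually.

(city, title, sku)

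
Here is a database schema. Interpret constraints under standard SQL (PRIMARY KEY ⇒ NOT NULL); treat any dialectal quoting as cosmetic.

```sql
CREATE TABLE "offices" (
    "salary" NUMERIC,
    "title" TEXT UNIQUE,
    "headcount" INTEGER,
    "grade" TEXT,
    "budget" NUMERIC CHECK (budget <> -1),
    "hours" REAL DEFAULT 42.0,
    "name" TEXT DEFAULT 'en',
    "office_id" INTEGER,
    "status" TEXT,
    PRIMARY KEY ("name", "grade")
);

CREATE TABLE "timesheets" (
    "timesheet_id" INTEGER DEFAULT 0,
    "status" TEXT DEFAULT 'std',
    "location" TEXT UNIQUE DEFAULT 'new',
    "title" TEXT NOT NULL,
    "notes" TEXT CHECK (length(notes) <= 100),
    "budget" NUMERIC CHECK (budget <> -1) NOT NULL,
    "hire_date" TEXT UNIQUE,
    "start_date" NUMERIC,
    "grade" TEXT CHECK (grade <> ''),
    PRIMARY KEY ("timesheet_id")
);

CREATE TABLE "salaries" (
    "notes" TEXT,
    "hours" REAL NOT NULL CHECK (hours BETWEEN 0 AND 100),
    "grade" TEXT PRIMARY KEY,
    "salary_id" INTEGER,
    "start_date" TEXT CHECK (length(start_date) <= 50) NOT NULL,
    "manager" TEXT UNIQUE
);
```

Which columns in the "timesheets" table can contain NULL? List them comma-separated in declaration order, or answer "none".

- timesheet_id: part of the PRIMARY KEY, which implies NOT NULL → not nullable.
- status: DEFAULT only fills an omitted column; an explicit NULL is still allowed → nullable.
- location: UNIQUE does not imply NOT NULL → nullable.
- title: declared NOT NULL → not nullable.
- notes: CHECK does not forbid NULL (a CHECK constraint passes when its expression is NULL) → nullable.
- budget: declared NOT NULL → not nullable.
- hire_date: UNIQUE does not imply NOT NULL → nullable.
- start_date: no NOT NULL constraint applies → nullable.
- grade: CHECK does not forbid NULL (a CHECK constraint passes when its expression is NULL) → nullable.

status, location, notes, hire_date, start_date, grade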